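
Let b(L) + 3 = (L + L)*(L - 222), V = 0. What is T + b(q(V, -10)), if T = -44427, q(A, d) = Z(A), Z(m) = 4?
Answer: -46174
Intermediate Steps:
q(A, d) = 4
b(L) = -3 + 2*L*(-222 + L) (b(L) = -3 + (L + L)*(L - 222) = -3 + (2*L)*(-222 + L) = -3 + 2*L*(-222 + L))
T + b(q(V, -10)) = -44427 + (-3 - 444*4 + 2*4**2) = -44427 + (-3 - 1776 + 2*16) = -44427 + (-3 - 1776 + 32) = -44427 - 1747 = -46174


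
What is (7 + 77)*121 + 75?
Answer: 10239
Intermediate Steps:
(7 + 77)*121 + 75 = 84*121 + 75 = 10164 + 75 = 10239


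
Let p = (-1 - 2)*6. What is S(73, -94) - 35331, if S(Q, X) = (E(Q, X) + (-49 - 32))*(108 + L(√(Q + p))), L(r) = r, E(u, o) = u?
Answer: -36195 - 8*√55 ≈ -36254.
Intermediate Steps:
p = -18 (p = -3*6 = -18)
S(Q, X) = (-81 + Q)*(108 + √(-18 + Q)) (S(Q, X) = (Q + (-49 - 32))*(108 + √(Q - 18)) = (Q - 81)*(108 + √(-18 + Q)) = (-81 + Q)*(108 + √(-18 + Q)))
S(73, -94) - 35331 = (-8748 - 81*√(-18 + 73) + 108*73 + 73*√(-18 + 73)) - 35331 = (-8748 - 81*√55 + 7884 + 73*√55) - 35331 = (-864 - 8*√55) - 35331 = -36195 - 8*√55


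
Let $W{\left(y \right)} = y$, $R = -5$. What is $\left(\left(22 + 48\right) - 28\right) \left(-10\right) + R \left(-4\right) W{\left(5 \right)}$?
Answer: $-320$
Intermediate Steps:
$\left(\left(22 + 48\right) - 28\right) \left(-10\right) + R \left(-4\right) W{\left(5 \right)} = \left(\left(22 + 48\right) - 28\right) \left(-10\right) + \left(-5\right) \left(-4\right) 5 = \left(70 - 28\right) \left(-10\right) + 20 \cdot 5 = 42 \left(-10\right) + 100 = -420 + 100 = -320$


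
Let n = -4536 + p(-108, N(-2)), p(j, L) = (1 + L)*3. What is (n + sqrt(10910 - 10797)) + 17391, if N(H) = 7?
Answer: 12879 + sqrt(113) ≈ 12890.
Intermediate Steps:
p(j, L) = 3 + 3*L
n = -4512 (n = -4536 + (3 + 3*7) = -4536 + (3 + 21) = -4536 + 24 = -4512)
(n + sqrt(10910 - 10797)) + 17391 = (-4512 + sqrt(10910 - 10797)) + 17391 = (-4512 + sqrt(113)) + 17391 = 12879 + sqrt(113)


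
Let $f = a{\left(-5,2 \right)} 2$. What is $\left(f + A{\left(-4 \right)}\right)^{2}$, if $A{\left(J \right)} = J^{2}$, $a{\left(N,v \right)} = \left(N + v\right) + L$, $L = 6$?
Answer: $484$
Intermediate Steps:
$a{\left(N,v \right)} = 6 + N + v$ ($a{\left(N,v \right)} = \left(N + v\right) + 6 = 6 + N + v$)
$f = 6$ ($f = \left(6 - 5 + 2\right) 2 = 3 \cdot 2 = 6$)
$\left(f + A{\left(-4 \right)}\right)^{2} = \left(6 + \left(-4\right)^{2}\right)^{2} = \left(6 + 16\right)^{2} = 22^{2} = 484$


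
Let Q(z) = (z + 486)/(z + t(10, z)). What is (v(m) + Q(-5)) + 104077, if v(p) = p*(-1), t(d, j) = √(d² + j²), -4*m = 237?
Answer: 1041603/10 + 481*√5/20 ≈ 1.0421e+5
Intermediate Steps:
m = -237/4 (m = -¼*237 = -237/4 ≈ -59.250)
v(p) = -p
Q(z) = (486 + z)/(z + √(100 + z²)) (Q(z) = (z + 486)/(z + √(10² + z²)) = (486 + z)/(z + √(100 + z²)))
(v(m) + Q(-5)) + 104077 = (-1*(-237/4) + (486 - 5)/(-5 + √(100 + (-5)²))) + 104077 = (237/4 + 481/(-5 + √(100 + 25))) + 104077 = (237/4 + 481/(-5 + √125)) + 104077 = (237/4 + 481/(-5 + 5*√5)) + 104077 = 416545/4 + 481/(-5 + 5*√5)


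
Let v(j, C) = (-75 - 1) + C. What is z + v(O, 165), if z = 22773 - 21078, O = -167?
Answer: 1784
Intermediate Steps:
v(j, C) = -76 + C
z = 1695
z + v(O, 165) = 1695 + (-76 + 165) = 1695 + 89 = 1784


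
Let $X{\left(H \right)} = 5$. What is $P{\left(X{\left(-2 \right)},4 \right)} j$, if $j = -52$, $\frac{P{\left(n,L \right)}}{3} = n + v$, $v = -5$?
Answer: $0$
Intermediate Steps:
$P{\left(n,L \right)} = -15 + 3 n$ ($P{\left(n,L \right)} = 3 \left(n - 5\right) = 3 \left(-5 + n\right) = -15 + 3 n$)
$P{\left(X{\left(-2 \right)},4 \right)} j = \left(-15 + 3 \cdot 5\right) \left(-52\right) = \left(-15 + 15\right) \left(-52\right) = 0 \left(-52\right) = 0$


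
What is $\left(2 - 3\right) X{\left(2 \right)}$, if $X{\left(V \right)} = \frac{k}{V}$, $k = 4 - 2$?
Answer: $-1$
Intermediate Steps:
$k = 2$ ($k = 4 - 2 = 2$)
$X{\left(V \right)} = \frac{2}{V}$
$\left(2 - 3\right) X{\left(2 \right)} = \left(2 - 3\right) \frac{2}{2} = \left(2 - 3\right) 2 \cdot \frac{1}{2} = \left(-1\right) 1 = -1$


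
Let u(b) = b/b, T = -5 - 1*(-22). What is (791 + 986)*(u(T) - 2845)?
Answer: -5053788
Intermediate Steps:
T = 17 (T = -5 + 22 = 17)
u(b) = 1
(791 + 986)*(u(T) - 2845) = (791 + 986)*(1 - 2845) = 1777*(-2844) = -5053788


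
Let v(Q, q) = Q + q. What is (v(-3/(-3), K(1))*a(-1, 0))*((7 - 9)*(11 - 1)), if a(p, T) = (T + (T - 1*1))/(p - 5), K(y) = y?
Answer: -20/3 ≈ -6.6667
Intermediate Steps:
a(p, T) = (-1 + 2*T)/(-5 + p) (a(p, T) = (T + (T - 1))/(-5 + p) = (T + (-1 + T))/(-5 + p) = (-1 + 2*T)/(-5 + p))
(v(-3/(-3), K(1))*a(-1, 0))*((7 - 9)*(11 - 1)) = ((-3/(-3) + 1)*((-1 + 2*0)/(-5 - 1)))*((7 - 9)*(11 - 1)) = ((-3*(-⅓) + 1)*((-1 + 0)/(-6)))*(-2*10) = ((1 + 1)*(-⅙*(-1)))*(-20) = (2*(⅙))*(-20) = (⅓)*(-20) = -20/3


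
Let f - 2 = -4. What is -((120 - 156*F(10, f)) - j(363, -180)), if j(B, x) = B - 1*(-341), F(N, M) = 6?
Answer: 1520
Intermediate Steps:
f = -2 (f = 2 - 4 = -2)
j(B, x) = 341 + B (j(B, x) = B + 341 = 341 + B)
-((120 - 156*F(10, f)) - j(363, -180)) = -((120 - 156*6) - (341 + 363)) = -((120 - 936) - 1*704) = -(-816 - 704) = -1*(-1520) = 1520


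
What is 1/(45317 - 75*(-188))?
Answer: 1/59417 ≈ 1.6830e-5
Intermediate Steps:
1/(45317 - 75*(-188)) = 1/(45317 + 14100) = 1/59417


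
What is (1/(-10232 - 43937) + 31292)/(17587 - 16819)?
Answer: 1695056347/41601792 ≈ 40.745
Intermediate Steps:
(1/(-10232 - 43937) + 31292)/(17587 - 16819) = (1/(-54169) + 31292)/768 = (-1/54169 + 31292)*(1/768) = (1695056347/54169)*(1/768) = 1695056347/41601792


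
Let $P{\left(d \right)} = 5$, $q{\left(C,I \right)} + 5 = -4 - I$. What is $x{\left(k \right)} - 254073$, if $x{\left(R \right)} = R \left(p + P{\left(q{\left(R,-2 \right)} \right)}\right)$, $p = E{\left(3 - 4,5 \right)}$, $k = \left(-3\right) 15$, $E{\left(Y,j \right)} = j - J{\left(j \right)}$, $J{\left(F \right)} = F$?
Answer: $-254298$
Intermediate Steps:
$q{\left(C,I \right)} = -9 - I$ ($q{\left(C,I \right)} = -5 - \left(4 + I\right) = -9 - I$)
$E{\left(Y,j \right)} = 0$ ($E{\left(Y,j \right)} = j - j = 0$)
$k = -45$
$p = 0$
$x{\left(R \right)} = 5 R$ ($x{\left(R \right)} = R \left(0 + 5\right) = R 5 = 5 R$)
$x{\left(k \right)} - 254073 = 5 \left(-45\right) - 254073 = -225 - 254073 = -254298$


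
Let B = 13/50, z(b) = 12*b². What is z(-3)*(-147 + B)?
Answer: -396198/25 ≈ -15848.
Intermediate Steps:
B = 13/50 (B = 13*(1/50) = 13/50 ≈ 0.26000)
z(-3)*(-147 + B) = (12*(-3)²)*(-147 + 13/50) = (12*9)*(-7337/50) = 108*(-7337/50) = -396198/25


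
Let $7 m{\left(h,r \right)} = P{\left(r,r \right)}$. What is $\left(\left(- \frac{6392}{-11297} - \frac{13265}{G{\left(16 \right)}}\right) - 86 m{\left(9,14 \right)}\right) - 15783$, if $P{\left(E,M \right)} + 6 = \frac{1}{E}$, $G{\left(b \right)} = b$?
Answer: $- \frac{146480397313}{8856848} \approx -16539.0$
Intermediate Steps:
$P{\left(E,M \right)} = -6 + \frac{1}{E}$
$m{\left(h,r \right)} = - \frac{6}{7} + \frac{1}{7 r}$ ($m{\left(h,r \right)} = \frac{-6 + \frac{1}{r}}{7} = - \frac{6}{7} + \frac{1}{7 r}$)
$\left(\left(- \frac{6392}{-11297} - \frac{13265}{G{\left(16 \right)}}\right) - 86 m{\left(9,14 \right)}\right) - 15783 = \left(\left(- \frac{6392}{-11297} - \frac{13265}{16}\right) - 86 \frac{1 - 84}{7 \cdot 14}\right) - 15783 = \left(\left(\left(-6392\right) \left(- \frac{1}{11297}\right) - \frac{13265}{16}\right) - 86 \cdot \frac{1}{7} \cdot \frac{1}{14} \left(1 - 84\right)\right) - 15783 = \left(\left(\frac{6392}{11297} - \frac{13265}{16}\right) - 86 \cdot \frac{1}{7} \cdot \frac{1}{14} \left(-83\right)\right) - 15783 = \left(- \frac{149752433}{180752} - - \frac{3569}{49}\right) - 15783 = \left(- \frac{149752433}{180752} + \frac{3569}{49}\right) - 15783 = - \frac{6692765329}{8856848} - 15783 = - \frac{146480397313}{8856848}$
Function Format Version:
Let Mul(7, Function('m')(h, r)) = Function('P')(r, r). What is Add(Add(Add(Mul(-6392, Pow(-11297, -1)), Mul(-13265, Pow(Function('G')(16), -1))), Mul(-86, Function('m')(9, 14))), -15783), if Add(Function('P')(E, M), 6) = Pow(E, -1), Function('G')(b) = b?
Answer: Rational(-146480397313, 8856848) ≈ -16539.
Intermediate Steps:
Function('P')(E, M) = Add(-6, Pow(E, -1))
Function('m')(h, r) = Add(Rational(-6, 7), Mul(Rational(1, 7), Pow(r, -1))) (Function('m')(h, r) = Mul(Rational(1, 7), Add(-6, Pow(r, -1))) = Add(Rational(-6, 7), Mul(Rational(1, 7), Pow(r, -1))))
Add(Add(Add(Mul(-6392, Pow(-11297, -1)), Mul(-13265, Pow(Function('G')(16), -1))), Mul(-86, Function('m')(9, 14))), -15783) = Add(Add(Add(Mul(-6392, Pow(-11297, -1)), Mul(-13265, Pow(16, -1))), Mul(-86, Mul(Rational(1, 7), Pow(14, -1), Add(1, Mul(-6, 14))))), -15783) = Add(Add(Add(Mul(-6392, Rational(-1, 11297)), Mul(-13265, Rational(1, 16))), Mul(-86, Mul(Rational(1, 7), Rational(1, 14), Add(1, -84)))), -15783) = Add(Add(Add(Rational(6392, 11297), Rational(-13265, 16)), Mul(-86, Mul(Rational(1, 7), Rational(1, 14), -83))), -15783) = Add(Add(Rational(-149752433, 180752), Mul(-86, Rational(-83, 98))), -15783) = Add(Add(Rational(-149752433, 180752), Rational(3569, 49)), -15783) = Add(Rational(-6692765329, 8856848), -15783) = Rational(-146480397313, 8856848)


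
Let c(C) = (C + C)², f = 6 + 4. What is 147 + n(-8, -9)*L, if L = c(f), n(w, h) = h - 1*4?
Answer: -5053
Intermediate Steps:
f = 10
n(w, h) = -4 + h (n(w, h) = h - 4 = -4 + h)
c(C) = 4*C² (c(C) = (2*C)² = 4*C²)
L = 400 (L = 4*10² = 4*100 = 400)
147 + n(-8, -9)*L = 147 + (-4 - 9)*400 = 147 - 13*400 = 147 - 5200 = -5053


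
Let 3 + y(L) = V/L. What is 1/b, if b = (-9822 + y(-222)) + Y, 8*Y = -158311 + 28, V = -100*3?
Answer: -296/8764271 ≈ -3.3773e-5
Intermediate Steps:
V = -300
y(L) = -3 - 300/L
Y = -158283/8 (Y = (-158311 + 28)/8 = (⅛)*(-158283) = -158283/8 ≈ -19785.)
b = -8764271/296 (b = (-9822 + (-3 - 300/(-222))) - 158283/8 = (-9822 + (-3 - 300*(-1/222))) - 158283/8 = (-9822 + (-3 + 50/37)) - 158283/8 = (-9822 - 61/37) - 158283/8 = -363475/37 - 158283/8 = -8764271/296 ≈ -29609.)
1/b = 1/(-8764271/296) = -296/8764271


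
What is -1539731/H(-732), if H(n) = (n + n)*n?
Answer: -1539731/1071648 ≈ -1.4368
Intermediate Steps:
H(n) = 2*n² (H(n) = (2*n)*n = 2*n²)
-1539731/H(-732) = -1539731/(2*(-732)²) = -1539731/(2*535824) = -1539731/1071648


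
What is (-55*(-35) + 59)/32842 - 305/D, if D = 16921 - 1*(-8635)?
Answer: 20343147/419655076 ≈ 0.048476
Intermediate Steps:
D = 25556 (D = 16921 + 8635 = 25556)
(-55*(-35) + 59)/32842 - 305/D = (-55*(-35) + 59)/32842 - 305/25556 = (1925 + 59)*(1/32842) - 305*1/25556 = 1984*(1/32842) - 305/25556 = 992/16421 - 305/25556 = 20343147/419655076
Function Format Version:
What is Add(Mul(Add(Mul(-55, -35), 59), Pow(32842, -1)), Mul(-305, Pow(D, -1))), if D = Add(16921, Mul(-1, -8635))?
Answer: Rational(20343147, 419655076) ≈ 0.048476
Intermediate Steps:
D = 25556 (D = Add(16921, 8635) = 25556)
Add(Mul(Add(Mul(-55, -35), 59), Pow(32842, -1)), Mul(-305, Pow(D, -1))) = Add(Mul(Add(Mul(-55, -35), 59), Pow(32842, -1)), Mul(-305, Pow(25556, -1))) = Add(Mul(Add(1925, 59), Rational(1, 32842)), Mul(-305, Rational(1, 25556))) = Add(Mul(1984, Rational(1, 32842)), Rational(-305, 25556)) = Add(Rational(992, 16421), Rational(-305, 25556)) = Rational(20343147, 419655076)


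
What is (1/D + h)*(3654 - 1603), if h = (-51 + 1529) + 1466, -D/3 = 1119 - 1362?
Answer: 4401809027/729 ≈ 6.0381e+6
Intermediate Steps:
D = 729 (D = -3*(1119 - 1362) = -3*(-243) = 729)
h = 2944 (h = 1478 + 1466 = 2944)
(1/D + h)*(3654 - 1603) = (1/729 + 2944)*(3654 - 1603) = (1/729 + 2944)*2051 = (2146177/729)*2051 = 4401809027/729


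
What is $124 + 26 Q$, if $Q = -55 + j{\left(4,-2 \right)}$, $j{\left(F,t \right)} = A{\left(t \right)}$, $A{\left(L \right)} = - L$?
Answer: $-1254$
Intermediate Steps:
$j{\left(F,t \right)} = - t$
$Q = -53$ ($Q = -55 - -2 = -55 + 2 = -53$)
$124 + 26 Q = 124 + 26 \left(-53\right) = 124 - 1378 = -1254$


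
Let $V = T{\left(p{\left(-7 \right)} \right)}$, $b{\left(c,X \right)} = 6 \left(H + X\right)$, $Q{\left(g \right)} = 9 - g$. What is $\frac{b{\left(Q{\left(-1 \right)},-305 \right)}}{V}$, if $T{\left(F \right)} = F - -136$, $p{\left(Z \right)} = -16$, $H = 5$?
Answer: $-15$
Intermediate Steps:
$b{\left(c,X \right)} = 30 + 6 X$ ($b{\left(c,X \right)} = 6 \left(5 + X\right) = 30 + 6 X$)
$T{\left(F \right)} = 136 + F$ ($T{\left(F \right)} = F + 136 = 136 + F$)
$V = 120$ ($V = 136 - 16 = 120$)
$\frac{b{\left(Q{\left(-1 \right)},-305 \right)}}{V} = \frac{30 + 6 \left(-305\right)}{120} = \left(30 - 1830\right) \frac{1}{120} = \left(-1800\right) \frac{1}{120} = -15$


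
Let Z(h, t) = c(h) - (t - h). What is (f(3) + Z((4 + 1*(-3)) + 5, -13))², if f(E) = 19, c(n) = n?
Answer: 1936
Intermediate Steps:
Z(h, t) = -t + 2*h (Z(h, t) = h - (t - h) = h + (h - t) = -t + 2*h)
(f(3) + Z((4 + 1*(-3)) + 5, -13))² = (19 + (-1*(-13) + 2*((4 + 1*(-3)) + 5)))² = (19 + (13 + 2*((4 - 3) + 5)))² = (19 + (13 + 2*(1 + 5)))² = (19 + (13 + 2*6))² = (19 + (13 + 12))² = (19 + 25)² = 44² = 1936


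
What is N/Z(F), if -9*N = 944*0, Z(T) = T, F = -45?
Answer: 0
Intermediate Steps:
N = 0 (N = -944*0/9 = -⅑*0 = 0)
N/Z(F) = 0/(-45) = 0*(-1/45) = 0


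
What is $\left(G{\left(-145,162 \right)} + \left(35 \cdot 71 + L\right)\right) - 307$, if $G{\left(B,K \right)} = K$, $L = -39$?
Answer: $2301$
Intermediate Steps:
$\left(G{\left(-145,162 \right)} + \left(35 \cdot 71 + L\right)\right) - 307 = \left(162 + \left(35 \cdot 71 - 39\right)\right) - 307 = \left(162 + \left(2485 - 39\right)\right) - 307 = \left(162 + 2446\right) - 307 = 2608 - 307 = 2301$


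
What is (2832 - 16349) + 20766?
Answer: 7249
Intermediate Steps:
(2832 - 16349) + 20766 = -13517 + 20766 = 7249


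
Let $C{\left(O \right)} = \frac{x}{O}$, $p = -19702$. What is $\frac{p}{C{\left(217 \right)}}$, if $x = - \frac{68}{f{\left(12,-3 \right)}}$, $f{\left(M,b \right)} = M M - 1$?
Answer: $\frac{305686381}{34} \approx 8.9908 \cdot 10^{6}$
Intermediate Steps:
$f{\left(M,b \right)} = -1 + M^{2}$ ($f{\left(M,b \right)} = M^{2} - 1 = -1 + M^{2}$)
$x = - \frac{68}{143}$ ($x = - \frac{68}{-1 + 12^{2}} = - \frac{68}{-1 + 144} = - \frac{68}{143} \approx -0.47552$)
$C{\left(O \right)} = - \frac{68}{143 O}$
$\frac{p}{C{\left(217 \right)}} = - \frac{19702}{\left(- \frac{68}{143}\right) \frac{1}{217}} = - \frac{19702}{- \frac{68}{31031}} = \left(-19702\right) \left(- \frac{31031}{68}\right) = \frac{305686381}{34}$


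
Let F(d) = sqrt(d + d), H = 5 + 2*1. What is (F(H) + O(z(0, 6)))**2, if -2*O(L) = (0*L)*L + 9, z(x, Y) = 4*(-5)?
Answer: 137/4 - 9*sqrt(14) ≈ 0.57508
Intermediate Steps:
z(x, Y) = -20
O(L) = -9/2 (O(L) = -((0*L)*L + 9)/2 = -(0*L + 9)/2 = -(0 + 9)/2 = -1/2*9 = -9/2)
H = 7 (H = 5 + 2 = 7)
F(d) = sqrt(2)*sqrt(d) (F(d) = sqrt(2*d) = sqrt(2)*sqrt(d))
(F(H) + O(z(0, 6)))**2 = (sqrt(2)*sqrt(7) - 9/2)**2 = (sqrt(14) - 9/2)**2 = (-9/2 + sqrt(14))**2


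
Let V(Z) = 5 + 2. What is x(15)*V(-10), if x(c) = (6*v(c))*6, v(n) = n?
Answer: 3780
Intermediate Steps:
V(Z) = 7
x(c) = 36*c (x(c) = (6*c)*6 = 36*c)
x(15)*V(-10) = (36*15)*7 = 540*7 = 3780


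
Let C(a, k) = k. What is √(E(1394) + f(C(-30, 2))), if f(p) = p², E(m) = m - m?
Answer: 2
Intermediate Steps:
E(m) = 0
√(E(1394) + f(C(-30, 2))) = √(0 + 2²) = √(0 + 4) = √4 = 2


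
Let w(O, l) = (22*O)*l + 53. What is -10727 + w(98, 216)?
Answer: 455022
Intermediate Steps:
w(O, l) = 53 + 22*O*l (w(O, l) = 22*O*l + 53 = 53 + 22*O*l)
-10727 + w(98, 216) = -10727 + (53 + 22*98*216) = -10727 + (53 + 465696) = -10727 + 465749 = 455022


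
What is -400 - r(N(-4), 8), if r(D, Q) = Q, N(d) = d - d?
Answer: -408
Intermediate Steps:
N(d) = 0
-400 - r(N(-4), 8) = -400 - 1*8 = -400 - 8 = -408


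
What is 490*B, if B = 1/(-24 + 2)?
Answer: -245/11 ≈ -22.273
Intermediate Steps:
B = -1/22 (B = 1/(-22) = -1/22 ≈ -0.045455)
490*B = 490*(-1/22) = -245/11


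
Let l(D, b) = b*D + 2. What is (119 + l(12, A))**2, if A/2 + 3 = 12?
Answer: 113569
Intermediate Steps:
A = 18 (A = -6 + 2*12 = -6 + 24 = 18)
l(D, b) = 2 + D*b (l(D, b) = D*b + 2 = 2 + D*b)
(119 + l(12, A))**2 = (119 + (2 + 12*18))**2 = (119 + (2 + 216))**2 = (119 + 218)**2 = 337**2 = 113569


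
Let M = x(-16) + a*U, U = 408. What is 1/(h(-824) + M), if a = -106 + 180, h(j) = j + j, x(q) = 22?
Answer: 1/28566 ≈ 3.5007e-5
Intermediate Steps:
h(j) = 2*j
a = 74
M = 30214 (M = 22 + 74*408 = 22 + 30192 = 30214)
1/(h(-824) + M) = 1/(2*(-824) + 30214) = 1/(-1648 + 30214) = 1/28566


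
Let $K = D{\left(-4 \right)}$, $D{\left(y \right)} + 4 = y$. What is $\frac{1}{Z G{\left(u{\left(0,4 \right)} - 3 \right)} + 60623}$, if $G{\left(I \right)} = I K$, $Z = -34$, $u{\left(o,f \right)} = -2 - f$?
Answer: $\frac{1}{58175} \approx 1.719 \cdot 10^{-5}$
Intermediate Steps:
$D{\left(y \right)} = -4 + y$
$K = -8$ ($K = -4 - 4 = -8$)
$G{\left(I \right)} = - 8 I$ ($G{\left(I \right)} = I \left(-8\right) = - 8 I$)
$\frac{1}{Z G{\left(u{\left(0,4 \right)} - 3 \right)} + 60623} = \frac{1}{- 34 \left(- 8 \left(\left(-2 - 4\right) - 3\right)\right) + 60623} = \frac{1}{- 34 \left(- 8 \left(-6 - 3\right)\right) + 60623} = \frac{1}{- 34 \left(\left(-8\right) \left(-9\right)\right) + 60623} = \frac{1}{\left(-34\right) 72 + 60623} = \frac{1}{-2448 + 60623} = \frac{1}{58175}$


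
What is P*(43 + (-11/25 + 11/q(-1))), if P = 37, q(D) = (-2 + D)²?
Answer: 364487/225 ≈ 1619.9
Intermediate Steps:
P*(43 + (-11/25 + 11/q(-1))) = 37*(43 + (-11/25 + 11/((-2 - 1)²))) = 37*(43 + (-11*1/25 + 11/((-3)²))) = 37*(43 + (-11/25 + 11/9)) = 37*(43 + 176/225) = 37*(9851/225) = 364487/225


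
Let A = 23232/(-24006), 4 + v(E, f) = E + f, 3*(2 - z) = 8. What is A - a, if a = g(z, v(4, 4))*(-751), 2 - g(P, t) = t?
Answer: -6013374/4001 ≈ -1503.0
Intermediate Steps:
z = -⅔ (z = 2 - ⅓*8 = 2 - 8/3 = -⅔ ≈ -0.66667)
v(E, f) = -4 + E + f (v(E, f) = -4 + (E + f) = -4 + E + f)
g(P, t) = 2 - t
A = -3872/4001 (A = 23232*(-1/24006) = -3872/4001 ≈ -0.96776)
a = 1502 (a = (2 - (-4 + 4 + 4))*(-751) = (2 - 1*4)*(-751) = (2 - 4)*(-751) = -2*(-751) = 1502)
A - a = -3872/4001 - 1*1502 = -3872/4001 - 1502 = -6013374/4001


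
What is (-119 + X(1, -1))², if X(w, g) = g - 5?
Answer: 15625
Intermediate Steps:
X(w, g) = -5 + g
(-119 + X(1, -1))² = (-119 + (-5 - 1))² = (-119 - 6)² = (-125)² = 15625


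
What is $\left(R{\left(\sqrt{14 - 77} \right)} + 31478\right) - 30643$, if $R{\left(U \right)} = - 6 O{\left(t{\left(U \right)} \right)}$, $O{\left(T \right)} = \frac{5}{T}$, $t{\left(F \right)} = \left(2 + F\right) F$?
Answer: $\frac{55975}{67} + \frac{20 i \sqrt{7}}{469} \approx 835.45 + 0.11283 i$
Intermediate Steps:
$t{\left(F \right)} = F \left(2 + F\right)$
$R{\left(U \right)} = - \frac{30}{U \left(2 + U\right)}$ ($R{\left(U \right)} = - 6 \frac{5}{U \left(2 + U\right)} = - \frac{30}{U \left(2 + U\right)}$)
$\left(R{\left(\sqrt{14 - 77} \right)} + 31478\right) - 30643 = \left(- \frac{30}{\sqrt{14 - 77} \left(2 + \sqrt{14 - 77}\right)} + 31478\right) - 30643 = \left(- \frac{30}{\sqrt{-63} \left(2 + \sqrt{-63}\right)} + 31478\right) - 30643 = \left(- \frac{30}{3 i \sqrt{7} \left(2 + 3 i \sqrt{7}\right)} + 31478\right) - 30643 = \left(- \frac{30 \left(- \frac{i \sqrt{7}}{21}\right)}{2 + 3 i \sqrt{7}} + 31478\right) - 30643 = \left(\frac{10 i \sqrt{7}}{7 \left(2 + 3 i \sqrt{7}\right)} + 31478\right) - 30643 = \left(31478 + \frac{10 i \sqrt{7}}{7 \left(2 + 3 i \sqrt{7}\right)}\right) - 30643 = 835 + \frac{10 i \sqrt{7}}{7 \left(2 + 3 i \sqrt{7}\right)}$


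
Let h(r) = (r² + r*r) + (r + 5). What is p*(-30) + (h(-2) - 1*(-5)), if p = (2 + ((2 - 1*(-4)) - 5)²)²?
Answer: -254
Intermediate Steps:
h(r) = 5 + r + 2*r² (h(r) = (r² + r²) + (5 + r) = 2*r² + (5 + r) = 5 + r + 2*r²)
p = 9 (p = (2 + ((2 + 4) - 5)²)² = (2 + (6 - 5)²)² = (2 + 1²)² = (2 + 1)² = 3² = 9)
p*(-30) + (h(-2) - 1*(-5)) = 9*(-30) + ((5 - 2 + 2*(-2)²) - 1*(-5)) = -270 + ((5 - 2 + 2*4) + 5) = -270 + ((5 - 2 + 8) + 5) = -270 + (11 + 5) = -270 + 16 = -254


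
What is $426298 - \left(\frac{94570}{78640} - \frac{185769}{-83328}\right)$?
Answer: $\frac{11639465037771}{27303808} \approx 4.2629 \cdot 10^{5}$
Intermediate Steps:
$426298 - \left(\frac{94570}{78640} - \frac{185769}{-83328}\right) = 426298 - \left(94570 \cdot \frac{1}{78640} - - \frac{61923}{27776}\right) = 426298 - \left(\frac{9457}{7864} + \frac{61923}{27776}\right) = 426298 - \frac{93705013}{27303808} = \frac{11639465037771}{27303808}$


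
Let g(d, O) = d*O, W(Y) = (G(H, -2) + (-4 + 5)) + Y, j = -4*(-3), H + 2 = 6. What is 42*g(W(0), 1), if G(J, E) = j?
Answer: 546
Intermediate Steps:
H = 4 (H = -2 + 6 = 4)
j = 12
G(J, E) = 12
W(Y) = 13 + Y (W(Y) = (12 + (-4 + 5)) + Y = (12 + 1) + Y = 13 + Y)
g(d, O) = O*d
42*g(W(0), 1) = 42*(1*(13 + 0)) = 42*(1*13) = 42*13 = 546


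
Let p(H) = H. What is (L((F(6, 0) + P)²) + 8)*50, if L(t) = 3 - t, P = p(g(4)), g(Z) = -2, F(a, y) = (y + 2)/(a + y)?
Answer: 3700/9 ≈ 411.11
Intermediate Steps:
F(a, y) = (2 + y)/(a + y)
P = -2
(L((F(6, 0) + P)²) + 8)*50 = ((3 - ((2 + 0)/(6 + 0) - 2)²) + 8)*50 = ((3 - (2/6 - 2)²) + 8)*50 = ((3 - ((⅙)*2 - 2)²) + 8)*50 = ((3 - (⅓ - 2)²) + 8)*50 = ((3 - (-5/3)²) + 8)*50 = ((3 - 1*25/9) + 8)*50 = ((3 - 25/9) + 8)*50 = (2/9 + 8)*50 = (74/9)*50 = 3700/9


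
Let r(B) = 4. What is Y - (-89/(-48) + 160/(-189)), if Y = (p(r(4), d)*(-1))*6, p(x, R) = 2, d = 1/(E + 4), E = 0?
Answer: -39335/3024 ≈ -13.008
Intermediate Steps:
d = 1/4 (d = 1/(0 + 4) = 1/4 ≈ 0.25000)
Y = -12 (Y = (2*(-1))*6 = -2*6 = -12)
Y - (-89/(-48) + 160/(-189)) = -12 - (-89/(-48) + 160/(-189)) = -12 - (-89*(-1/48) + 160*(-1/189)) = -12 - (89/48 - 160/189) = -12 - 1*3047/3024 = -12 - 3047/3024 = -39335/3024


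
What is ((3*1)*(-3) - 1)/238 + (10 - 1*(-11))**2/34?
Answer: 181/14 ≈ 12.929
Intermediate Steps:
((3*1)*(-3) - 1)/238 + (10 - 1*(-11))**2/34 = (3*(-3) - 1)*(1/238) + (10 + 11)**2*(1/34) = (-9 - 1)*(1/238) + 21**2*(1/34) = -10*1/238 + 441*(1/34) = -5/119 + 441/34 = 181/14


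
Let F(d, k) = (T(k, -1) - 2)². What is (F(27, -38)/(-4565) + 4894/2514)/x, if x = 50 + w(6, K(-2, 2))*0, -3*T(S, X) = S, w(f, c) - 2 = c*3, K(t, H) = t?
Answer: 33082609/860730750 ≈ 0.038435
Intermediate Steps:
w(f, c) = 2 + 3*c (w(f, c) = 2 + c*3 = 2 + 3*c)
T(S, X) = -S/3
F(d, k) = (-2 - k/3)² (F(d, k) = (-k/3 - 2)² = (-2 - k/3)²)
x = 50 (x = 50 + (2 + 3*(-2))*0 = 50 + (2 - 6)*0 = 50 - 4*0 = 50 + 0 = 50)
(F(27, -38)/(-4565) + 4894/2514)/x = (((6 - 38)²/9)/(-4565) + 4894/2514)/50 = (((⅑)*(-32)²)*(-1/4565) + 4894*(1/2514))*(1/50) = (((⅑)*1024)*(-1/4565) + 2447/1257)*(1/50) = ((1024/9)*(-1/4565) + 2447/1257)*(1/50) = (-1024/41085 + 2447/1257)*(1/50) = (33082609/17214615)*(1/50) = 33082609/860730750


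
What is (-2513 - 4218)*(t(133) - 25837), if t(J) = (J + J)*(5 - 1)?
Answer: 166747063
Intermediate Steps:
t(J) = 8*J (t(J) = (2*J)*4 = 8*J)
(-2513 - 4218)*(t(133) - 25837) = (-2513 - 4218)*(8*133 - 25837) = -6731*(1064 - 25837) = -6731*(-24773) = 166747063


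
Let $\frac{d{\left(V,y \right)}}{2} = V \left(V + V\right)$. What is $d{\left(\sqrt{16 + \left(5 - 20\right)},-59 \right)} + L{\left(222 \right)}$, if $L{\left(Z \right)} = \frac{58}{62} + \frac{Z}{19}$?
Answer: $\frac{9789}{589} \approx 16.62$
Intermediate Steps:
$L{\left(Z \right)} = \frac{29}{31} + \frac{Z}{19}$ ($L{\left(Z \right)} = 58 \cdot \frac{1}{62} + Z \frac{1}{19} = \frac{29}{31} + \frac{Z}{19}$)
$d{\left(V,y \right)} = 4 V^{2}$ ($d{\left(V,y \right)} = 2 V \left(V + V\right) = 2 V 2 V = 2 \cdot 2 V^{2} = 4 V^{2}$)
$d{\left(\sqrt{16 + \left(5 - 20\right)},-59 \right)} + L{\left(222 \right)} = 4 \left(\sqrt{16 + \left(5 - 20\right)}\right)^{2} + \left(\frac{29}{31} + \frac{1}{19} \cdot 222\right) = 4 \left(\sqrt{16 - 15}\right)^{2} + \left(\frac{29}{31} + \frac{222}{19}\right) = 4 \left(\sqrt{1}\right)^{2} + \frac{7433}{589} = 4 \cdot 1^{2} + \frac{7433}{589} = 4 \cdot 1 + \frac{7433}{589} = 4 + \frac{7433}{589} = \frac{9789}{589}$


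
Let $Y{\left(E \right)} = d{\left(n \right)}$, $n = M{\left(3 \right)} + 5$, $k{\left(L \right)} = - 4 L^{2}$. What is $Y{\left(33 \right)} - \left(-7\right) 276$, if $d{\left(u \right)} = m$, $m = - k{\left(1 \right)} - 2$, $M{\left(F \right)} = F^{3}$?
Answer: $1934$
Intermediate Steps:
$n = 32$ ($n = 3^{3} + 5 = 27 + 5 = 32$)
$m = 2$ ($m = - \left(-4\right) 1^{2} - 2 = - \left(-4\right) 1 - 2 = \left(-1\right) \left(-4\right) - 2 = 4 - 2 = 2$)
$d{\left(u \right)} = 2$
$Y{\left(E \right)} = 2$
$Y{\left(33 \right)} - \left(-7\right) 276 = 2 - \left(-7\right) 276 = 2 - -1932 = 2 + 1932 = 1934$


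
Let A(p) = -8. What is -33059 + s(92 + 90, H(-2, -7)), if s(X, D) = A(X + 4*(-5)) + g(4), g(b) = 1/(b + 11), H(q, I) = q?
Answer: -496004/15 ≈ -33067.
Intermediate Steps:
g(b) = 1/(11 + b)
s(X, D) = -119/15 (s(X, D) = -8 + 1/(11 + 4) = -8 + 1/15 = -119/15)
-33059 + s(92 + 90, H(-2, -7)) = -33059 - 119/15 = -496004/15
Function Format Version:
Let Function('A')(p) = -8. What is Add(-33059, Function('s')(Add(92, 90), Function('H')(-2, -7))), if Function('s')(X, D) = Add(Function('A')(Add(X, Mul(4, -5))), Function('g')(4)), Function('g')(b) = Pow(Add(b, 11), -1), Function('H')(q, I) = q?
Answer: Rational(-496004, 15) ≈ -33067.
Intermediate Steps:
Function('g')(b) = Pow(Add(11, b), -1)
Function('s')(X, D) = Rational(-119, 15) (Function('s')(X, D) = Add(-8, Pow(Add(11, 4), -1)) = Add(-8, Pow(15, -1)) = Add(-8, Rational(1, 15)) = Rational(-119, 15))
Add(-33059, Function('s')(Add(92, 90), Function('H')(-2, -7))) = Add(-33059, Rational(-119, 15)) = Rational(-496004, 15)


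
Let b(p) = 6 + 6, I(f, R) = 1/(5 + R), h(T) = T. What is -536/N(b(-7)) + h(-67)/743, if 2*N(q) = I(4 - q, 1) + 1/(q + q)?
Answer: -19116239/3715 ≈ -5145.7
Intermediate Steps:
b(p) = 12
N(q) = 1/12 + 1/(4*q) (N(q) = (1/(5 + 1) + 1/(q + q))/2 = (1/6 + 1/(2*q))/2 = (⅙ + 1/(2*q))/2 = 1/12 + 1/(4*q))
-536/N(b(-7)) + h(-67)/743 = -536*144/(3 + 12) - 67/743 = -536/((1/12)*(1/12)*15) - 67*1/743 = -536/5/48 - 67/743 = -536*48/5 - 67/743 = -25728/5 - 67/743 = -19116239/3715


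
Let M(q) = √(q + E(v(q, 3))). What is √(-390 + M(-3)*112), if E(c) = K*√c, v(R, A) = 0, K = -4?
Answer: √(-390 + 112*I*√3) ≈ 4.774 + 20.317*I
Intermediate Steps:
E(c) = -4*√c
M(q) = √q (M(q) = √(q - 4*√0) = √(q - 4*0) = √(q + 0) = √q)
√(-390 + M(-3)*112) = √(-390 + √(-3)*112) = √(-390 + (I*√3)*112) = √(-390 + 112*I*√3)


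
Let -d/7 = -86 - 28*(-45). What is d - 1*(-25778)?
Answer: 17560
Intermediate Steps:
d = -8218 (d = -7*(-86 - 28*(-45)) = -7*(-86 + 1260) = -7*1174 = -8218)
d - 1*(-25778) = -8218 - 1*(-25778) = -8218 + 25778 = 17560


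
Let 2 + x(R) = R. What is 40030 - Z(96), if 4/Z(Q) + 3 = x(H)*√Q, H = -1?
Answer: 11408546/285 + 16*√6/285 ≈ 40030.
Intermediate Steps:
x(R) = -2 + R
Z(Q) = 4/(-3 - 3*√Q) (Z(Q) = 4/(-3 + (-2 - 1)*√Q) = 4/(-3 - 3*√Q))
40030 - Z(96) = 40030 - (-4)/(3 + 3*√96) = 40030 - (-4)/(3 + 3*(4*√6)) = 40030 - (-4)/(3 + 12*√6) = 40030 + 4/(3 + 12*√6)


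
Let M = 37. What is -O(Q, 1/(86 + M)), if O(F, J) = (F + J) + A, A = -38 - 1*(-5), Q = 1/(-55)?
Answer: 223313/6765 ≈ 33.010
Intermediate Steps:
Q = -1/55 ≈ -0.018182
A = -33 (A = -38 + 5 = -33)
O(F, J) = -33 + F + J (O(F, J) = (F + J) - 33 = -33 + F + J)
-O(Q, 1/(86 + M)) = -(-33 - 1/55 + 1/(86 + 37)) = -(-33 - 1/55 + 1/123) = -1*(-223313/6765) = 223313/6765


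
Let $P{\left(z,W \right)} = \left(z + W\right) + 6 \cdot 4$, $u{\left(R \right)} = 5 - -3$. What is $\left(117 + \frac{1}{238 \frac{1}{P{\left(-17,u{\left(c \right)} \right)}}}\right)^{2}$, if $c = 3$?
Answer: $\frac{776235321}{56644} \approx 13704.0$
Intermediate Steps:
$u{\left(R \right)} = 8$ ($u{\left(R \right)} = 5 + 3 = 8$)
$P{\left(z,W \right)} = 24 + W + z$ ($P{\left(z,W \right)} = \left(W + z\right) + 24 = 24 + W + z$)
$\left(117 + \frac{1}{238 \frac{1}{P{\left(-17,u{\left(c \right)} \right)}}}\right)^{2} = \left(117 + \frac{1}{238 \frac{1}{24 + 8 - 17}}\right)^{2} = \left(117 + \frac{1}{238 \cdot \frac{1}{15}}\right)^{2} = \left(117 + \frac{1}{\frac{238}{15}}\right)^{2} = \left(117 + \frac{15}{238}\right)^{2} = \left(\frac{27861}{238}\right)^{2} = \frac{776235321}{56644}$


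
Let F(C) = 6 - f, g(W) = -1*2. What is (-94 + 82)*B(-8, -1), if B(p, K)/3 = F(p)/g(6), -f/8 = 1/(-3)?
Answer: 60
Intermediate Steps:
g(W) = -2
f = 8/3 (f = -8/(-3) = -8*(-⅓) = 8/3 ≈ 2.6667)
F(C) = 10/3 (F(C) = 6 - 1*8/3 = 6 - 8/3 = 10/3)
B(p, K) = -5 (B(p, K) = 3*((10/3)/(-2)) = 3*((10/3)*(-½)) = 3*(-5/3) = -5)
(-94 + 82)*B(-8, -1) = (-94 + 82)*(-5) = -12*(-5) = 60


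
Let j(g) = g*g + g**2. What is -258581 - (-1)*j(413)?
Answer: 82557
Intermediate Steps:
j(g) = 2*g**2 (j(g) = g**2 + g**2 = 2*g**2)
-258581 - (-1)*j(413) = -258581 - (-1)*2*413**2 = -258581 - (-1)*2*170569 = -258581 - (-1)*341138 = -258581 - 1*(-341138) = -258581 + 341138 = 82557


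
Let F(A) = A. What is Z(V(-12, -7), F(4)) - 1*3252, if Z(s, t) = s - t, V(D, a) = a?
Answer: -3263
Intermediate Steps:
Z(V(-12, -7), F(4)) - 1*3252 = (-7 - 1*4) - 1*3252 = (-7 - 4) - 3252 = -11 - 3252 = -3263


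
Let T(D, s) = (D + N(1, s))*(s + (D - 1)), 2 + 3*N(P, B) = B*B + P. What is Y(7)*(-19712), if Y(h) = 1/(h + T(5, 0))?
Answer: -768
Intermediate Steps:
N(P, B) = -⅔ + P/3 + B²/3 (N(P, B) = -⅔ + (B*B + P)/3 = -⅔ + (B² + P)/3 = -⅔ + (P + B²)/3 = -⅔ + (P/3 + B²/3) = -⅔ + P/3 + B²/3)
T(D, s) = (-1 + D + s)*(-⅓ + D + s²/3) (T(D, s) = (D + (-⅔ + (⅓)*1 + s²/3))*(s + (D - 1)) = (D + (-⅔ + ⅓ + s²/3))*(s + (-1 + D)) = (D + (-⅓ + s²/3))*(-1 + D + s) = (-⅓ + D + s²/3)*(-1 + D + s) = (-1 + D + s)*(-⅓ + D + s²/3))
Y(h) = 1/(56/3 + h) (Y(h) = 1/(h + (⅓ + 5² - 4/3*5 - ⅓*0 - ⅓*0² + (⅓)*0³ + 5*0 + (⅓)*5*0²)) = 1/(h + (⅓ + 25 - 20/3 + 0 - ⅓*0 + (⅓)*0 + 0 + (⅓)*5*0)) = 1/(h + (⅓ + 25 - 20/3 + 0 + 0 + 0 + 0 + 0)) = 1/(h + 56/3) = 1/(56/3 + h))
Y(7)*(-19712) = (3/(56 + 3*7))*(-19712) = (3/(56 + 21))*(-19712) = (3/77)*(-19712) = -768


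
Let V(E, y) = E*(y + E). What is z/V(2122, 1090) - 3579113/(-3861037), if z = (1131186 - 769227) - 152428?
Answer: 25203754392279/26316303090968 ≈ 0.95772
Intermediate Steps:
V(E, y) = E*(E + y)
z = 209531 (z = 361959 - 152428 = 209531)
z/V(2122, 1090) - 3579113/(-3861037) = 209531/((2122*(2122 + 1090))) - 3579113/(-3861037) = 209531/((2122*3212)) - 3579113*(-1/3861037) = 209531/6815864 + 3579113/3861037 = 25203754392279/26316303090968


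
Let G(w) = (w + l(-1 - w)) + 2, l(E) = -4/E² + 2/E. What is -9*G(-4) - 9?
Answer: 7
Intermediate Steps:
l(E) = -4/E² + 2/E
G(w) = 2 + w + 2*(-3 - w)/(-1 - w)² (G(w) = (w + 2*(-2 + (-1 - w))/(-1 - w)²) + 2 = (w + 2*(-3 - w)/(-1 - w)²) + 2 = 2 + w + 2*(-3 - w)/(-1 - w)²)
-9*G(-4) - 9 = -9*(-6 - 2*(-4) + (1 - 4)²*(2 - 4))/(1 - 4)² - 9 = -9*(-6 + 8 + (-3)²*(-2))/(-3)² - 9 = -(-6 + 8 + 9*(-2)) - 9 = -(-6 + 8 - 18) - 9 = -(-16) - 9 = -9*(-16/9) - 9 = 16 - 9 = 7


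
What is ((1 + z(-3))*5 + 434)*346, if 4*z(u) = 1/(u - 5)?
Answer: 2429439/16 ≈ 1.5184e+5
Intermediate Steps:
z(u) = 1/(4*(-5 + u)) (z(u) = 1/(4*(u - 5)) = 1/(4*(-5 + u)))
((1 + z(-3))*5 + 434)*346 = ((1 + 1/(4*(-5 - 3)))*5 + 434)*346 = ((1 + (1/4)/(-8))*5 + 434)*346 = ((1 + (1/4)*(-1/8))*5 + 434)*346 = ((1 - 1/32)*5 + 434)*346 = ((31/32)*5 + 434)*346 = (155/32 + 434)*346 = (14043/32)*346 = 2429439/16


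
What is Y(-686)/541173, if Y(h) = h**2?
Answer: 470596/541173 ≈ 0.86959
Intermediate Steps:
Y(-686)/541173 = (-686)**2/541173 = 470596*(1/541173) = 470596/541173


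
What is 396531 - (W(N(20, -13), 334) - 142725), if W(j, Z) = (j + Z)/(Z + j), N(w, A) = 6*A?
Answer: 539255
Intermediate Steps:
W(j, Z) = 1 (W(j, Z) = (Z + j)/(Z + j) = 1)
396531 - (W(N(20, -13), 334) - 142725) = 396531 - (1 - 142725) = 396531 - 1*(-142724) = 396531 + 142724 = 539255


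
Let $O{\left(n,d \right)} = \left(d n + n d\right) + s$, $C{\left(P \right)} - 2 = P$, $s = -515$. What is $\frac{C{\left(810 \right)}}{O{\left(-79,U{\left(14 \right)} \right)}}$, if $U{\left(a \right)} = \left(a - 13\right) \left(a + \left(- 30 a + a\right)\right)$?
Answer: $\frac{812}{61421} \approx 0.01322$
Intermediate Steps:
$C{\left(P \right)} = 2 + P$
$U{\left(a \right)} = - 28 a \left(-13 + a\right)$ ($U{\left(a \right)} = \left(-13 + a\right) \left(a - 29 a\right) = \left(-13 + a\right) \left(- 28 a\right) = - 28 a \left(-13 + a\right)$)
$O{\left(n,d \right)} = -515 + 2 d n$ ($O{\left(n,d \right)} = \left(d n + n d\right) - 515 = \left(d n + d n\right) - 515 = 2 d n - 515 = -515 + 2 d n$)
$\frac{C{\left(810 \right)}}{O{\left(-79,U{\left(14 \right)} \right)}} = \frac{2 + 810}{-515 + 2 \cdot 28 \cdot 14 \left(13 - 14\right) \left(-79\right)} = \frac{812}{-515 + 2 \cdot 28 \cdot 14 \left(13 - 14\right) \left(-79\right)} = \frac{812}{-515 + 2 \cdot 28 \cdot 14 \left(-1\right) \left(-79\right)} = \frac{812}{-515 + 2 \left(-392\right) \left(-79\right)} = \frac{812}{-515 + 61936} = \frac{812}{61421}$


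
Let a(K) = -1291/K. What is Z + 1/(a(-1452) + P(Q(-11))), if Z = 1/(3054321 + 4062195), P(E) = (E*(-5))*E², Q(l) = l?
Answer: 10342845583/68776508521116 ≈ 0.00015038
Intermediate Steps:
P(E) = -5*E³ (P(E) = (-5*E)*E² = -5*E³)
Z = 1/7116516 ≈ 1.4052e-7
Z + 1/(a(-1452) + P(Q(-11))) = 1/7116516 + 1/(-1291/(-1452) - 5*(-11)³) = 1/7116516 + 1/(-1291*(-1/1452) - 5*(-1331)) = 1/7116516 + 1/(1291/1452 + 6655) = 1/7116516 + 1/(9664351/1452) = 1/7116516 + 1452/9664351 = 10342845583/68776508521116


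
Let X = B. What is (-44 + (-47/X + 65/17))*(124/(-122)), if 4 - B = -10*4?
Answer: 956381/22814 ≈ 41.921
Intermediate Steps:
B = 44 (B = 4 - (-10)*4 = 4 - 1*(-40) = 4 + 40 = 44)
X = 44
(-44 + (-47/X + 65/17))*(124/(-122)) = (-44 + (-47/44 + 65/17))*(124/(-122)) = (-44 + (-47*1/44 + 65*(1/17)))*(124*(-1/122)) = (-44 + (-47/44 + 65/17))*(-62/61) = (-44 + 2061/748)*(-62/61) = -30851/748*(-62/61) = 956381/22814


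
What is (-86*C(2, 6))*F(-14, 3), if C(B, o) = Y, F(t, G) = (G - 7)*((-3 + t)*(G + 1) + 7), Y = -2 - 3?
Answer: 104920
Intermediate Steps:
Y = -5
F(t, G) = (-7 + G)*(7 + (1 + G)*(-3 + t)) (F(t, G) = (-7 + G)*((-3 + t)*(1 + G) + 7) = (-7 + G)*((1 + G)*(-3 + t) + 7) = (-7 + G)*(7 + (1 + G)*(-3 + t)))
C(B, o) = -5
(-86*C(2, 6))*F(-14, 3) = (-86*(-5))*(-28 - 7*(-14) - 3*3**2 + 25*3 - 14*3**2 - 6*3*(-14)) = 430*(-28 + 98 - 3*9 + 75 - 14*9 + 252) = 430*(-28 + 98 - 27 + 75 - 126 + 252) = 430*244 = 104920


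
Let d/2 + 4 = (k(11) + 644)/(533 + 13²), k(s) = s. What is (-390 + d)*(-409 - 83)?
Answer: 22803052/117 ≈ 1.9490e+5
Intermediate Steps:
d = -2153/351 (d = -8 + 2*((11 + 644)/(533 + 13²)) = -8 + 2*(655/(533 + 169)) = -8 + 2*(655/702) = -8 + 655/351 = -2153/351 ≈ -6.1339)
(-390 + d)*(-409 - 83) = (-390 - 2153/351)*(-409 - 83) = -139043/351*(-492) = 22803052/117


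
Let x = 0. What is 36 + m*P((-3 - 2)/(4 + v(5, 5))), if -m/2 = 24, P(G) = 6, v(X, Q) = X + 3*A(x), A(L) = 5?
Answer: -252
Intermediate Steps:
v(X, Q) = 15 + X (v(X, Q) = X + 3*5 = X + 15 = 15 + X)
m = -48 (m = -2*24 = -48)
36 + m*P((-3 - 2)/(4 + v(5, 5))) = 36 - 48*6 = 36 - 288 = -252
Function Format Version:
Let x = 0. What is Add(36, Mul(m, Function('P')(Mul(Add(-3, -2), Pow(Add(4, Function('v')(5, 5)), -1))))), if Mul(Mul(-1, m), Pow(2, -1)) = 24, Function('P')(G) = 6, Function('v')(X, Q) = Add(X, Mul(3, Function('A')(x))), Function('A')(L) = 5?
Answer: -252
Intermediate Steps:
Function('v')(X, Q) = Add(15, X) (Function('v')(X, Q) = Add(X, Mul(3, 5)) = Add(X, 15) = Add(15, X))
m = -48 (m = Mul(-2, 24) = -48)
Add(36, Mul(m, Function('P')(Mul(Add(-3, -2), Pow(Add(4, Function('v')(5, 5)), -1))))) = Add(36, Mul(-48, 6)) = Add(36, -288) = -252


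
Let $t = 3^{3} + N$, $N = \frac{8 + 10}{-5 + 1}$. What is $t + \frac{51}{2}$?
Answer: $48$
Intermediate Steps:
$N = - \frac{9}{2}$ ($N = \frac{18}{-4} = 18 \left(- \frac{1}{4}\right) = - \frac{9}{2} \approx -4.5$)
$t = \frac{45}{2}$ ($t = 3^{3} - \frac{9}{2} = 27 - \frac{9}{2} = \frac{45}{2} \approx 22.5$)
$t + \frac{51}{2} = \frac{45}{2} + \frac{51}{2} = 48$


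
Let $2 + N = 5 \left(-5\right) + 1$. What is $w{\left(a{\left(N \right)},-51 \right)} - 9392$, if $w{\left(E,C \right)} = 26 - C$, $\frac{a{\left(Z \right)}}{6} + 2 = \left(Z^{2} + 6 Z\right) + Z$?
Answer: $-9315$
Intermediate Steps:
$N = -26$ ($N = -2 + \left(5 \left(-5\right) + 1\right) = -2 + \left(-25 + 1\right) = -2 - 24 = -26$)
$a{\left(Z \right)} = -12 + 6 Z^{2} + 42 Z$ ($a{\left(Z \right)} = -12 + 6 \left(\left(Z^{2} + 6 Z\right) + Z\right) = -12 + 6 \left(Z^{2} + 7 Z\right) = -12 + \left(6 Z^{2} + 42 Z\right) = -12 + 6 Z^{2} + 42 Z$)
$w{\left(a{\left(N \right)},-51 \right)} - 9392 = \left(26 - -51\right) - 9392 = \left(26 + 51\right) - 9392 = 77 - 9392 = -9315$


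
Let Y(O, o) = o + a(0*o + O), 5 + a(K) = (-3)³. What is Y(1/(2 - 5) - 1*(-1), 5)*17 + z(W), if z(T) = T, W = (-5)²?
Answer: -434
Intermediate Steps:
W = 25
a(K) = -32 (a(K) = -5 + (-3)³ = -5 - 27 = -32)
Y(O, o) = -32 + o (Y(O, o) = o - 32 = -32 + o)
Y(1/(2 - 5) - 1*(-1), 5)*17 + z(W) = (-32 + 5)*17 + 25 = -27*17 + 25 = -459 + 25 = -434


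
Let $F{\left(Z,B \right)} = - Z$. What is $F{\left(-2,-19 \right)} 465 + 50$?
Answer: $980$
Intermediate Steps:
$F{\left(-2,-19 \right)} 465 + 50 = \left(-1\right) \left(-2\right) 465 + 50 = 2 \cdot 465 + 50 = 930 + 50 = 980$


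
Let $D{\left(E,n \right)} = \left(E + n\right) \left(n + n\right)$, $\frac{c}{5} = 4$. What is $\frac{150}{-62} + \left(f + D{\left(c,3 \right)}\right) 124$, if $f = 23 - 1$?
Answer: $\frac{614965}{31} \approx 19838.0$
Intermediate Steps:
$c = 20$ ($c = 5 \cdot 4 = 20$)
$D{\left(E,n \right)} = 2 n \left(E + n\right)$ ($D{\left(E,n \right)} = \left(E + n\right) 2 n = 2 n \left(E + n\right)$)
$f = 22$
$\frac{150}{-62} + \left(f + D{\left(c,3 \right)}\right) 124 = \frac{150}{-62} + \left(22 + 2 \cdot 3 \left(20 + 3\right)\right) 124 = 150 \left(- \frac{1}{62}\right) + \left(22 + 2 \cdot 3 \cdot 23\right) 124 = - \frac{75}{31} + \left(22 + 138\right) 124 = - \frac{75}{31} + 160 \cdot 124 = - \frac{75}{31} + 19840 = \frac{614965}{31}$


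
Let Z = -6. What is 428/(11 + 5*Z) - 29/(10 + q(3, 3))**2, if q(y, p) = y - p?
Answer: -43351/1900 ≈ -22.816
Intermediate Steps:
428/(11 + 5*Z) - 29/(10 + q(3, 3))**2 = 428/(11 + 5*(-6)) - 29/(10 + (3 - 1*3))**2 = 428/(11 - 30) - 29/(10 + (3 - 3))**2 = 428/(-19) - 29/(10 + 0)**2 = 428*(-1/19) - 29/(10**2) = -428/19 - 29/100 = -43351/1900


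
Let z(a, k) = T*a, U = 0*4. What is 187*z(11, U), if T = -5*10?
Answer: -102850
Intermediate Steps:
U = 0
T = -50
z(a, k) = -50*a
187*z(11, U) = 187*(-50*11) = 187*(-550) = -102850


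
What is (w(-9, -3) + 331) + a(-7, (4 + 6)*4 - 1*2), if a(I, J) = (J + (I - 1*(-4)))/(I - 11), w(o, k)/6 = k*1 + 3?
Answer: 5923/18 ≈ 329.06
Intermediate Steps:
w(o, k) = 18 + 6*k (w(o, k) = 6*(k*1 + 3) = 6*(k + 3) = 6*(3 + k) = 18 + 6*k)
a(I, J) = (4 + I + J)/(-11 + I) (a(I, J) = (J + (I + 4))/(-11 + I) = (J + (4 + I))/(-11 + I) = (4 + I + J)/(-11 + I))
(w(-9, -3) + 331) + a(-7, (4 + 6)*4 - 1*2) = ((18 + 6*(-3)) + 331) + (4 - 7 + ((4 + 6)*4 - 1*2))/(-11 - 7) = ((18 - 18) + 331) + (4 - 7 + (10*4 - 2))/(-18) = (0 + 331) - (4 - 7 + (40 - 2))/18 = 331 - (4 - 7 + 38)/18 = 331 - 1/18*35 = 331 - 35/18 = 5923/18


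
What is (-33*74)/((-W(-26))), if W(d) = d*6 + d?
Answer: -1221/91 ≈ -13.418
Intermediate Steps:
W(d) = 7*d (W(d) = 6*d + d = 7*d)
(-33*74)/((-W(-26))) = (-33*74)/((-7*(-26))) = -2442/((-1*(-182))) = -2442/182 = -2442*1/182 = -1221/91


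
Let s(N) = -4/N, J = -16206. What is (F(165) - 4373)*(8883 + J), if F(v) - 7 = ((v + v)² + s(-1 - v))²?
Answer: -598275213888889890/6889 ≈ -8.6845e+13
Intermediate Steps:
F(v) = 7 + (-4/(-1 - v) + 4*v²)² (F(v) = 7 + ((v + v)² - 4/(-1 - v))² = 7 + ((2*v)² - 4/(-1 - v))² = 7 + (4*v² - 4/(-1 - v))² = 7 + (-4/(-1 - v) + 4*v²)²)
(F(165) - 4373)*(8883 + J) = ((7 + 16*(1 + 165² + 165³)²/(1 + 165)²) - 4373)*(8883 - 16206) = ((7 + 16*(1 + 27225 + 4492125)²/166²) - 4373)*(-7323) = ((7 + 16*(1/27556)*4519351²) - 4373)*(-7323) = ((7 + 16*(1/27556)*20424533461201) - 4373)*(-7323) = ((7 + 81698133844804/6889) - 4373)*(-7323) = (81698133893027/6889 - 4373)*(-7323) = (81698103767430/6889)*(-7323) = -598275213888889890/6889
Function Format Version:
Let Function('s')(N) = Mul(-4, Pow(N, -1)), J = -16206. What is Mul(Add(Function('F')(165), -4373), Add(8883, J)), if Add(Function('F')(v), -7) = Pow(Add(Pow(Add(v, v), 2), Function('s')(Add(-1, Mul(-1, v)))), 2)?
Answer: Rational(-598275213888889890, 6889) ≈ -8.6845e+13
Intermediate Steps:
Function('F')(v) = Add(7, Pow(Add(Mul(-4, Pow(Add(-1, Mul(-1, v)), -1)), Mul(4, Pow(v, 2))), 2)) (Function('F')(v) = Add(7, Pow(Add(Pow(Add(v, v), 2), Mul(-4, Pow(Add(-1, Mul(-1, v)), -1))), 2)) = Add(7, Pow(Add(Pow(Mul(2, v), 2), Mul(-4, Pow(Add(-1, Mul(-1, v)), -1))), 2)) = Add(7, Pow(Add(Mul(4, Pow(v, 2)), Mul(-4, Pow(Add(-1, Mul(-1, v)), -1))), 2)) = Add(7, Pow(Add(Mul(-4, Pow(Add(-1, Mul(-1, v)), -1)), Mul(4, Pow(v, 2))), 2)))
Mul(Add(Function('F')(165), -4373), Add(8883, J)) = Mul(Add(Add(7, Mul(16, Pow(Add(1, 165), -2), Pow(Add(1, Pow(165, 2), Pow(165, 3)), 2))), -4373), Add(8883, -16206)) = Mul(Add(Add(7, Mul(16, Pow(166, -2), Pow(Add(1, 27225, 4492125), 2))), -4373), -7323) = Mul(Add(Add(7, Mul(16, Rational(1, 27556), Pow(4519351, 2))), -4373), -7323) = Mul(Add(Add(7, Mul(16, Rational(1, 27556), 20424533461201)), -4373), -7323) = Mul(Add(Add(7, Rational(81698133844804, 6889)), -4373), -7323) = Mul(Add(Rational(81698133893027, 6889), -4373), -7323) = Mul(Rational(81698103767430, 6889), -7323) = Rational(-598275213888889890, 6889)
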